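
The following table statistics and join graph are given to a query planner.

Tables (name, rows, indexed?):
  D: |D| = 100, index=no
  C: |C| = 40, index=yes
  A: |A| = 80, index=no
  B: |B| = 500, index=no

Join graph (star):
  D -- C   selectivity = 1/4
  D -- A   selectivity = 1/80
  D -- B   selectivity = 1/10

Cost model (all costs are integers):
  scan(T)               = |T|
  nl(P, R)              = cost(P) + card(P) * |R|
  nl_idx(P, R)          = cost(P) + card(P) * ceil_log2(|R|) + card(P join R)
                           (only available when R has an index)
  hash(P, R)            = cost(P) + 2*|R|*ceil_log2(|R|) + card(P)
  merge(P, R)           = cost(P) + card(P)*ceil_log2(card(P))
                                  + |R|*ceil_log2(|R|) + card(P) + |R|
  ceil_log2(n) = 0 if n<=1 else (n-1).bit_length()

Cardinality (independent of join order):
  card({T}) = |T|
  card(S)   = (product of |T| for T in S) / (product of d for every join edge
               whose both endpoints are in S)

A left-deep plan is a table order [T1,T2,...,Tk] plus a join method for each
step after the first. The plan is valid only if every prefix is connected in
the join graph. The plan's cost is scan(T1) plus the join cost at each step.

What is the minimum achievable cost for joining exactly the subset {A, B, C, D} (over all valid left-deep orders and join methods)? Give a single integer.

11900

Selinger DP over subsets of {A,B,C,D}:
  {D}: scan cost=100, card=100
  {C}: scan cost=40, card=40
  {A}: scan cost=80, card=80
  {B}: scan cost=500, card=500
  {CD}: card=1000; try (C,hash)→680, (D,merge)→1120, (C,merge)→1180, (D,hash)→1480, (C,nl_idx)→1700, (D,nl)→4040 …(+1); best=680 via (C,hash)
  {AD}: card=100; try (A,hash)→1320, (D,merge)→1520, (A,merge)→1540, (D,hash)→1560, (D,nl)→8080, (A,nl)→8100; best=1320 via (A,hash)
  {BD}: card=5000; try (D,hash)→2400, (B,merge)→5900, (D,merge)→6300, (B,hash)→9200, (B,nl)→50100, (D,nl)→50500; best=2400 via (D,hash)
  {ACD}: card=1000; try (C,hash)→1900, (C,merge)→2400, (A,hash)→2800, (C,nl_idx)→2920, (C,nl)→5320, (A,merge)→12320 …(+1); best=1900 via (C,hash)
  {BCD}: card=50000; try (C,hash)→7880, (B,hash)→10680, (B,merge)→16680, (C,merge)→72680, (C,nl_idx)→82400, (C,nl)→202400 …(+1); best=7880 via (C,hash)
  {ABD}: card=5000; try (B,merge)→7120, (A,hash)→8520, (B,hash)→10420, (B,nl)→51320, (A,merge)→73040, (A,nl)→402400; best=7120 via (B,merge)
  {ABCD}: card=50000; try (B,hash)→11900, (C,hash)→12600, (B,merge)→17900, (A,hash)→59000, (C,merge)→77400, (C,nl_idx)→87120 …(+4); best=11900 via (B,hash)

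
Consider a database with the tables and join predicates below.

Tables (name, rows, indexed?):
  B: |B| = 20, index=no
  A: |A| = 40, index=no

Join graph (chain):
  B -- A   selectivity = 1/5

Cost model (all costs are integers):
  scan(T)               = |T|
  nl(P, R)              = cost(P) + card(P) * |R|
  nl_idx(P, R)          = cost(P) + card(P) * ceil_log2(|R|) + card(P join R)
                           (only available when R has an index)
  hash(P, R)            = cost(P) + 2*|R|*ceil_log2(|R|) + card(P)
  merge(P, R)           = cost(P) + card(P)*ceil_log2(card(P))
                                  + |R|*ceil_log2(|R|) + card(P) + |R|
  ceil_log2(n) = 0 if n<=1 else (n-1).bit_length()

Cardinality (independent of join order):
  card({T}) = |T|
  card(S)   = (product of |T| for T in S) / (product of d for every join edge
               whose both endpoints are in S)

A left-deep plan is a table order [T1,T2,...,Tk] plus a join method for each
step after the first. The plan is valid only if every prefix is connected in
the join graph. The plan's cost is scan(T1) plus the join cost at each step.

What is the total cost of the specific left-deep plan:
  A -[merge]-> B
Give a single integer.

440

step 1: scan A: cost=40, card=40
step 2: join B via merge
    card(P join B) = 40*20/(5) = 160
    cost = 40 + 40*6 + 20*5 + 40 + 20 = 440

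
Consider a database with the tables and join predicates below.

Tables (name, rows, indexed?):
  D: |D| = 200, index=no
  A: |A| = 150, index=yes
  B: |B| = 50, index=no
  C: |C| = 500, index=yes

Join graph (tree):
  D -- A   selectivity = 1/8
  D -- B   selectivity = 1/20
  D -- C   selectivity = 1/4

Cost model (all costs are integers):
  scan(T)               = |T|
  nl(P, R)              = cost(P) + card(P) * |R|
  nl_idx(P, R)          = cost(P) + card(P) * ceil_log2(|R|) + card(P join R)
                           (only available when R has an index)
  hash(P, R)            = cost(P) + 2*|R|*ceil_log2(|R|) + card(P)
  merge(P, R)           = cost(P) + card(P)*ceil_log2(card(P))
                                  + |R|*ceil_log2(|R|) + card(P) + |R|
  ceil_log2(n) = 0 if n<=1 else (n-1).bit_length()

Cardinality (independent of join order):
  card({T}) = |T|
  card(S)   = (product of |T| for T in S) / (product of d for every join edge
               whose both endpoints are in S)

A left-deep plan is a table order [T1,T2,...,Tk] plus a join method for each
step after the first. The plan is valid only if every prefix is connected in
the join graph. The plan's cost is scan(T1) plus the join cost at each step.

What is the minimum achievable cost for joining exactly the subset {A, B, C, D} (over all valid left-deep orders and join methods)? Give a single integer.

22275

Selinger DP over subsets of {A,B,C,D}:
  {D}: scan cost=200, card=200
  {A}: scan cost=150, card=150
  {B}: scan cost=50, card=50
  {C}: scan cost=500, card=500
  {AD}: card=3750; try (A,hash)→2800, (D,merge)→3300, (A,merge)→3350, (D,hash)→3500, (A,nl_idx)→5550, (D,nl)→30150 …(+1); best=2800 via (A,hash)
  {BD}: card=500; try (B,hash)→1000, (D,merge)→2200, (B,merge)→2350, (D,hash)→3300, (D,nl)→10050, (B,nl)→10200; best=1000 via (B,hash)
  {CD}: card=25000; try (D,hash)→4200, (C,merge)→7000, (D,merge)→7300, (C,hash)→9400, (C,nl_idx)→27000, (C,nl)→100200 …(+1); best=4200 via (D,hash)
  {ABD}: card=9375; try (A,hash)→3900, (B,hash)→7150, (A,merge)→7350, (A,nl_idx)→14375, (B,merge)→51900, (A,nl)→76000 …(+1); best=3900 via (A,hash)
  {ACD}: card=468750; try (C,hash)→15550, (A,hash)→31600, (C,merge)→56550, (A,merge)→405550, (C,nl_idx)→505300, (A,nl_idx)→672950 …(+2); best=15550 via (C,hash)
  {BCD}: card=62500; try (C,hash)→10500, (C,merge)→11000, (B,hash)→29800, (C,nl_idx)→68000, (C,nl)→251000, (B,merge)→404550 …(+1); best=10500 via (C,hash)
  {ABCD}: card=1171875; try (C,hash)→22275, (A,hash)→75400, (C,merge)→149525, (B,hash)→484900, (A,merge)→1074350, (C,nl_idx)→1260150 …(+5); best=22275 via (C,hash)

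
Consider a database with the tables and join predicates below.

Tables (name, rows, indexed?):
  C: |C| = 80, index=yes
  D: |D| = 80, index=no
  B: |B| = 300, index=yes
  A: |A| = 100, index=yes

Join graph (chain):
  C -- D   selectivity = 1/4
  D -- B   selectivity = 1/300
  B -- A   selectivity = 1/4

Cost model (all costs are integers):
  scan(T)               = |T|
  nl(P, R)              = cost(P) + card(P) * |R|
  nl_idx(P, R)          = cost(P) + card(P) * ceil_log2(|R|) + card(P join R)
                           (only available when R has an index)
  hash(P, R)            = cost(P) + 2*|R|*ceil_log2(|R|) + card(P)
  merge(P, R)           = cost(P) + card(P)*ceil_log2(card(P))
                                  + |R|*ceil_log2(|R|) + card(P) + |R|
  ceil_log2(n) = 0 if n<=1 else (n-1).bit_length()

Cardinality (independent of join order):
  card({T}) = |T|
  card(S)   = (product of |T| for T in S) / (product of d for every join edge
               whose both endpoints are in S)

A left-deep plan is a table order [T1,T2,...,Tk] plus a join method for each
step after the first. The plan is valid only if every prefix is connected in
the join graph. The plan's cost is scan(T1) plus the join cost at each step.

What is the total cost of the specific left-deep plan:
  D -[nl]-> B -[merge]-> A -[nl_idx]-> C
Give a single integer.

79520

step 1: scan D: cost=80, card=80
step 2: join B via nl
    card(P join B) = 80*300/(300) = 80
    cost = 80 + 80*300 = 24080
step 3: join A via merge
    card(P join A) = 80*100/(4) = 2000
    cost = 24080 + 80*7 + 100*7 + 80 + 100 = 25520
step 4: join C via nl_idx
    card(P join C) = 2000*80/(4) = 40000
    cost = 25520 + 2000*7 + 40000 = 79520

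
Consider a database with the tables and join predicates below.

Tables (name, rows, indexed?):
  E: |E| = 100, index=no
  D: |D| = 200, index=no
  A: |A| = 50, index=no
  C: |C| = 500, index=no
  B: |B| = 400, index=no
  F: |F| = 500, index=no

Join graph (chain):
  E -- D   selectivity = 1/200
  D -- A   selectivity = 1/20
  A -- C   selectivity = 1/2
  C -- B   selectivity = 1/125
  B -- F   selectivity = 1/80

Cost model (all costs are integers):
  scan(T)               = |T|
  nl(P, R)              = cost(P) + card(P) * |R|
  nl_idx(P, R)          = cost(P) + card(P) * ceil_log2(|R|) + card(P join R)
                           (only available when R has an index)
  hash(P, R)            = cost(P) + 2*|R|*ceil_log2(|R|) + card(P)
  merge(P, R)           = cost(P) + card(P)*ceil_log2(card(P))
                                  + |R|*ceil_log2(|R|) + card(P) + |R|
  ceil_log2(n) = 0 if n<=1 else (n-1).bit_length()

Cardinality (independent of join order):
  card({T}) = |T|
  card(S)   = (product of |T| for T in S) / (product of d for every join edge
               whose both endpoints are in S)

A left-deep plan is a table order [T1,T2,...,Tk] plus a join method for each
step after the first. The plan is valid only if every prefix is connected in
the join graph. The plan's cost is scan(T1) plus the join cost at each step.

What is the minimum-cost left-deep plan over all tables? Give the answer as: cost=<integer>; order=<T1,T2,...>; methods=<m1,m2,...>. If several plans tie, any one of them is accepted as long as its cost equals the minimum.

cost=288450; order=D,E,A,C,B,F; methods=hash,hash,merge,hash,hash

Selinger DP (subsets sized 1..n):
  {E}: scan cost=100, card=100
  {D}: scan cost=200, card=200
  {A}: scan cost=50, card=50
  {C}: scan cost=500, card=500
  {B}: scan cost=400, card=400
  {F}: scan cost=500, card=500
  {DE}: card=100; try (E,hash)→1800, (D,merge)→2700, (E,merge)→2800, (D,hash)→3400, (D,nl)→20100, (E,nl)→20200; best=1800 via (E,hash)
  {AD}: card=500; try (A,hash)→1000, (D,merge)→2200, (A,merge)→2350, (D,hash)→3300, (D,nl)→10050, (A,nl)→10200; best=1000 via (A,hash)
  {AC}: card=12500; try (A,hash)→1600, (C,merge)→5400, (A,merge)→5850, (C,hash)→9100, (C,nl)→25050, (A,nl)→25500; best=1600 via (A,hash)
  {BC}: card=1600; try (B,hash)→8200, (C,merge)→9400, (B,merge)→9500, (C,hash)→9800, (C,nl)→200400, (B,nl)→200500; best=8200 via (B,hash)
  {BF}: card=2500; try (B,hash)→8200, (F,merge)→9400, (B,merge)→9500, (F,hash)→9800, (F,nl)→200400, (B,nl)→200500; best=8200 via (B,hash)
  {ADE}: card=250; try (A,hash)→2500, (E,hash)→2900, (A,merge)→2950, (E,merge)→6800, (A,nl)→6800, (E,nl)→51000; best=2500 via (A,hash)
  {ACD}: card=125000; try (C,hash)→10500, (C,merge)→11000, (D,hash)→17300, (D,merge)→190900, (C,nl)→251000, (D,nl)→2501600; best=10500 via (C,hash)
  {ABC}: card=40000; try (A,hash)→10400, (B,hash)→21300, (A,merge)→27750, (A,nl)→88200, (B,merge)→193100, (B,nl)→5001600; best=10400 via (A,hash)
  {BCF}: card=10000; try (F,hash)→18800, (C,hash)→19700, (F,merge)→32400, (C,merge)→45700, (F,nl)→808200, (C,nl)→1258200; best=18800 via (F,hash)
  {ACDE}: card=62500; try (C,merge)→9750, (C,hash)→11750, (C,nl)→127500, (E,hash)→136900, (E,merge)→2261300, (E,nl)→12510500; best=9750 via (C,merge)
  {ABCD}: card=400000; try (D,hash)→53600, (B,hash)→142700, (D,merge)→692200, (B,merge)→2264500, (D,nl)→8010400, (B,nl)→50010500; best=53600 via (D,hash)
  {ABCF}: card=250000; try (A,hash)→29400, (F,hash)→59400, (A,merge)→169150, (A,nl)→518800, (F,merge)→695400, (F,nl)→20010400; best=29400 via (A,hash)
  {ABCDE}: card=200000; try (B,hash)→79450, (E,hash)→455000, (B,merge)→1076250, (E,merge)→8054400, (B,nl)→25009750, (E,nl)→40053600; best=79450 via (B,hash)
  {ABCDF}: card=2500000; try (D,hash)→282600, (F,hash)→462600, (D,merge)→4781200, (F,merge)→8058600, (D,nl)→50029400, (F,nl)→200053600; best=282600 via (D,hash)
  {ABCDEF}: card=1250000; try (F,hash)→288450, (E,hash)→2784000, (F,merge)→3884450, (E,merge)→57783400, (F,nl)→100079450, (E,nl)→250282600; best=288450 via (F,hash)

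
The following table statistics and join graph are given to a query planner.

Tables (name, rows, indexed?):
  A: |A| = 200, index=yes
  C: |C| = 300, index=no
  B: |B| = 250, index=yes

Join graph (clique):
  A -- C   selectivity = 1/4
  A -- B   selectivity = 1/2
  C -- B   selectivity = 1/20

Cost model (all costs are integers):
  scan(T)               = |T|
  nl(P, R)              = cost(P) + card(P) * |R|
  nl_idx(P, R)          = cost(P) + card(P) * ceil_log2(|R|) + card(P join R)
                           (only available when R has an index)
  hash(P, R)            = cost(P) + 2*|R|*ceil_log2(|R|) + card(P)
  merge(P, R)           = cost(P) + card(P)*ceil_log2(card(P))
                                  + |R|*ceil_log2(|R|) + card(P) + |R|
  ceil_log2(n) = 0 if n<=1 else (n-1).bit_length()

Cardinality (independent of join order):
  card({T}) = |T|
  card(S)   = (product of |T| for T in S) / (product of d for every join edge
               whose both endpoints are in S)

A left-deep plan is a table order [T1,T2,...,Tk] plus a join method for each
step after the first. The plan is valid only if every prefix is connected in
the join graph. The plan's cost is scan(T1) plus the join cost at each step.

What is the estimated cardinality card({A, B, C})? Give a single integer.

93750

Tables in S: A(200), B(250), C(300)
Edges inside S: A-C(d=4), A-B(d=2), C-B(d=20)
numerator = 200 * 250 * 300 = 15000000
denominator = 4 * 2 * 20 = 160
card(S) = 15000000 / 160 = 93750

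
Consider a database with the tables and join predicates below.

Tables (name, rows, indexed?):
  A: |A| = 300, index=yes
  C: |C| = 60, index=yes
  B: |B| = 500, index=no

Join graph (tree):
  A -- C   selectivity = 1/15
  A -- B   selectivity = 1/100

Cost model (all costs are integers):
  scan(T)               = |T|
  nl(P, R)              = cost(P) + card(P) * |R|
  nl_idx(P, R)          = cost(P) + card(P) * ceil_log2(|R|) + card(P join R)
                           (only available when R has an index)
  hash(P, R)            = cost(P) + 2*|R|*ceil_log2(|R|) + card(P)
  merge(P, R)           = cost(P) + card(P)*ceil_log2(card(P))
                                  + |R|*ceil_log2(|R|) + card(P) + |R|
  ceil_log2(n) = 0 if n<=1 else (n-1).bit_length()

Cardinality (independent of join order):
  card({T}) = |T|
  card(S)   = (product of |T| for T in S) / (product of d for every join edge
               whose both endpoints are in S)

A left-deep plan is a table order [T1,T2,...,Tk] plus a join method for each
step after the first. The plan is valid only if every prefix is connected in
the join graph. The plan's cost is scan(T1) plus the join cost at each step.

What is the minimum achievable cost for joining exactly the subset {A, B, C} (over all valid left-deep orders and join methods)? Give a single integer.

Selinger DP over subsets of {A,B,C}:
  {A}: scan cost=300, card=300
  {C}: scan cost=60, card=60
  {B}: scan cost=500, card=500
  {AC}: card=1200; try (C,hash)→1320, (A,nl_idx)→1800, (C,nl_idx)→3300, (A,merge)→3480, (C,merge)→3720, (A,hash)→5520 …(+2); best=1320 via (C,hash)
  {AB}: card=1500; try (A,hash)→6400, (A,nl_idx)→6500, (B,merge)→8300, (A,merge)→8500, (B,hash)→9600, (B,nl)→150300 …(+1); best=6400 via (A,hash)
  {ABC}: card=6000; try (C,hash)→8620, (B,hash)→11520, (B,merge)→20720, (C,nl_idx)→21400, (C,merge)→24820, (C,nl)→96400 …(+1); best=8620 via (C,hash)

8620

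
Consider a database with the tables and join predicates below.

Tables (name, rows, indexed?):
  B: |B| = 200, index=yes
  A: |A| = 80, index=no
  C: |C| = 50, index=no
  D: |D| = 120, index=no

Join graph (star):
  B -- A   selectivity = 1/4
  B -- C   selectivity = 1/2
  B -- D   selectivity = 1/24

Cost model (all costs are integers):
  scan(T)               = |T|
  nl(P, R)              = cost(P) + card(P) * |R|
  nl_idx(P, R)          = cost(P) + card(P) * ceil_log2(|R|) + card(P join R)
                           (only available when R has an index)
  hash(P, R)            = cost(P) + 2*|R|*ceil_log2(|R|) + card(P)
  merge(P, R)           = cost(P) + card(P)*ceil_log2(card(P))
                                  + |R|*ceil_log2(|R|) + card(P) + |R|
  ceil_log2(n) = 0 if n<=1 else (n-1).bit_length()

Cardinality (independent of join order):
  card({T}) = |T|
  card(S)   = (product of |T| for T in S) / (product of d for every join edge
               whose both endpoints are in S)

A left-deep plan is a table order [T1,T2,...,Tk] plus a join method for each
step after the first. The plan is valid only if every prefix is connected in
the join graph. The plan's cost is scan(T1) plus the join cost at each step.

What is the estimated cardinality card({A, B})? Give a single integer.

4000

Tables in S: A(80), B(200)
Edges inside S: B-A(d=4)
numerator = 80 * 200 = 16000
denominator = 4 = 4
card(S) = 16000 / 4 = 4000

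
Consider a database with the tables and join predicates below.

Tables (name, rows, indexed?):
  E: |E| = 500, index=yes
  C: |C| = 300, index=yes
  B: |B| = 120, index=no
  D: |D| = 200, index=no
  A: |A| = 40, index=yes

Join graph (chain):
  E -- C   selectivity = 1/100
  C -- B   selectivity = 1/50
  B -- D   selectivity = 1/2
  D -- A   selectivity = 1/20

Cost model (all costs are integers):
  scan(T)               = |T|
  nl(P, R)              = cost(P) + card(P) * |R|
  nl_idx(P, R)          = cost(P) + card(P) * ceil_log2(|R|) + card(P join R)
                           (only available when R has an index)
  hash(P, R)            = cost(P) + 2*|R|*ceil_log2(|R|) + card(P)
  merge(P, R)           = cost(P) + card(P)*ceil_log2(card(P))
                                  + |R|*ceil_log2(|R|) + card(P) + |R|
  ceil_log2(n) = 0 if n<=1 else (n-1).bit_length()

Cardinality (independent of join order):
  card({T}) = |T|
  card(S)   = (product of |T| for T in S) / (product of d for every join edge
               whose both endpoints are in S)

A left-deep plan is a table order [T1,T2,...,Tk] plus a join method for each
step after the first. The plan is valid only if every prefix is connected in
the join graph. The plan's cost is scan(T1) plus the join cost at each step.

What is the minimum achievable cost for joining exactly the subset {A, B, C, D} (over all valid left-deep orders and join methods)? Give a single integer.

32360

Selinger DP over subsets of {A,B,C,D}:
  {C}: scan cost=300, card=300
  {B}: scan cost=120, card=120
  {D}: scan cost=200, card=200
  {A}: scan cost=40, card=40
  {BC}: card=720; try (C,nl_idx)→1920, (B,hash)→2280, (C,merge)→4080, (B,merge)→4260, (C,hash)→5640, (C,nl)→36120 …(+1); best=1920 via (C,nl_idx)
  {BD}: card=12000; try (B,hash)→2080, (D,merge)→2880, (B,merge)→2960, (D,hash)→3440, (D,nl)→24120, (B,nl)→24200; best=2080 via (B,hash)
  {AD}: card=400; try (A,hash)→880, (A,nl_idx)→1800, (D,merge)→2120, (A,merge)→2280, (D,hash)→3280, (D,nl)→8040 …(+1); best=880 via (A,hash)
  {BCD}: card=72000; try (D,hash)→5840, (D,merge)→11640, (C,hash)→19480, (D,nl)→145920, (C,nl_idx)→182080, (C,merge)→185080 …(+1); best=5840 via (D,hash)
  {ABD}: card=24000; try (B,hash)→2960, (B,merge)→5840, (A,hash)→14560, (B,nl)→48880, (A,nl_idx)→98080, (A,merge)→182360 …(+1); best=2960 via (B,hash)
  {ABCD}: card=144000; try (C,hash)→32360, (A,hash)→78320, (C,nl_idx)→362960, (C,merge)→389960, (A,nl_idx)→581840, (A,merge)→1302120 …(+2); best=32360 via (C,hash)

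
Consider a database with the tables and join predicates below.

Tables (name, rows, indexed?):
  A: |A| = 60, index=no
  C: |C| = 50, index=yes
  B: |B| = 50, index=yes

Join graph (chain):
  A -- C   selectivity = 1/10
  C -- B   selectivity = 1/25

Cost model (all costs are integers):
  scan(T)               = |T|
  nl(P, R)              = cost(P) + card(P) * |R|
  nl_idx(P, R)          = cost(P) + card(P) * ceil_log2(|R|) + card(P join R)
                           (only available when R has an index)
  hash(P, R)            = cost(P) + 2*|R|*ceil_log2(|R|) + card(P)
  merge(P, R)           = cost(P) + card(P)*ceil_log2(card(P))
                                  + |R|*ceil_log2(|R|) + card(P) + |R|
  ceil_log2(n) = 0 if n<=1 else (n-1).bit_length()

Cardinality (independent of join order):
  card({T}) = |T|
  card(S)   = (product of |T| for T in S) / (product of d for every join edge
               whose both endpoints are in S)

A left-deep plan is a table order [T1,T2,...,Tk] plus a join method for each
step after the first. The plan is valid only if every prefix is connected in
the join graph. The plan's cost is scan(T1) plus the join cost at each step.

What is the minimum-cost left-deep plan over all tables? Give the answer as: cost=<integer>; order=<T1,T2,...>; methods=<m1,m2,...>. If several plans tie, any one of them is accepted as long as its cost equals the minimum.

cost=1270; order=B,C,A; methods=nl_idx,hash

Selinger DP (subsets sized 1..n):
  {A}: scan cost=60, card=60
  {C}: scan cost=50, card=50
  {B}: scan cost=50, card=50
  {AC}: card=300; try (C,hash)→720, (C,nl_idx)→720, (A,hash)→820, (A,merge)→820, (C,merge)→830, (A,nl)→3050 …(+1); best=720 via (C,hash)
  {BC}: card=100; try (C,nl_idx)→450, (B,nl_idx)→450, (C,hash)→700, (B,hash)→700, (C,merge)→750, (B,merge)→750 …(+2); best=450 via (C,nl_idx)
  {ABC}: card=600; try (A,hash)→1270, (B,hash)→1620, (A,merge)→1670, (B,nl_idx)→3120, (B,merge)→4070, (A,nl)→6450 …(+1); best=1270 via (A,hash)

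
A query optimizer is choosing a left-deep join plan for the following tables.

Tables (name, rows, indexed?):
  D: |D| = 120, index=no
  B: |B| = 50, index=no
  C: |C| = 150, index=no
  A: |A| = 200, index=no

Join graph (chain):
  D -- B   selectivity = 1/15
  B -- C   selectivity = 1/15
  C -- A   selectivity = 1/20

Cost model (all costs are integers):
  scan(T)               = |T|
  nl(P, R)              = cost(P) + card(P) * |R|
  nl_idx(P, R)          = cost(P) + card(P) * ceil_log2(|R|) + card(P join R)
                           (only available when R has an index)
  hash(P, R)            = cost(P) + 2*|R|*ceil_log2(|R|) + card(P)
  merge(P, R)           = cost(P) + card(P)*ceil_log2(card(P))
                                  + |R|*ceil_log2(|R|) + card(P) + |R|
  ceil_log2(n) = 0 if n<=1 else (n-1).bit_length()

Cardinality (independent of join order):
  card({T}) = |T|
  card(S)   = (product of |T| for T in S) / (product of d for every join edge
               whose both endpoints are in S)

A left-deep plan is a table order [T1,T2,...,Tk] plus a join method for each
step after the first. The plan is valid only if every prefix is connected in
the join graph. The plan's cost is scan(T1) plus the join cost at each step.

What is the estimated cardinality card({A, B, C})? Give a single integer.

Tables in S: A(200), B(50), C(150)
Edges inside S: B-C(d=15), C-A(d=20)
numerator = 200 * 50 * 150 = 1500000
denominator = 15 * 20 = 300
card(S) = 1500000 / 300 = 5000

5000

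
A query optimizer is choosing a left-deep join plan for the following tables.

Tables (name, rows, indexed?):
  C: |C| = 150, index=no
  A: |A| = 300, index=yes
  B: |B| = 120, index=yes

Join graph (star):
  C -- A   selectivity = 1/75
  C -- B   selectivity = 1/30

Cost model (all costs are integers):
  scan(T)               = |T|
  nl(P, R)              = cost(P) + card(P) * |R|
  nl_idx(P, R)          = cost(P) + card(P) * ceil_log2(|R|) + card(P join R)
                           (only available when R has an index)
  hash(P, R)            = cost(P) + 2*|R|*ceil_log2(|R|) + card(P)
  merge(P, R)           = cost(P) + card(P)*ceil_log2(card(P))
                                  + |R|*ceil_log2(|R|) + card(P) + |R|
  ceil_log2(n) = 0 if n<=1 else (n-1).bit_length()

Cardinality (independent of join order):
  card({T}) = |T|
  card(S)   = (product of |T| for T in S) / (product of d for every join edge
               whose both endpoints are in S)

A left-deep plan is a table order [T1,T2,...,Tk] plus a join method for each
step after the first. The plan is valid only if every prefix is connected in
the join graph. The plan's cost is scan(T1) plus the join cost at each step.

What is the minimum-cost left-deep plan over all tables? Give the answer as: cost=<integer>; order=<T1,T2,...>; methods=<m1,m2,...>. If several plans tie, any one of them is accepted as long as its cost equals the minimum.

Selinger DP (subsets sized 1..n):
  {C}: scan cost=150, card=150
  {A}: scan cost=300, card=300
  {B}: scan cost=120, card=120
  {AC}: card=600; try (A,nl_idx)→2100, (C,hash)→3000, (A,merge)→4500, (C,merge)→4650, (A,hash)→5700, (A,nl)→45150 …(+1); best=2100 via (A,nl_idx)
  {BC}: card=600; try (B,nl_idx)→1800, (B,hash)→1980, (C,merge)→2430, (B,merge)→2460, (C,hash)→2640, (C,nl)→18120 …(+1); best=1800 via (B,nl_idx)
  {ABC}: card=2400; try (B,hash)→4380, (A,hash)→7800, (B,nl_idx)→8700, (A,nl_idx)→9600, (B,merge)→9660, (A,merge)→11400 …(+2); best=4380 via (B,hash)

cost=4380; order=C,A,B; methods=nl_idx,hash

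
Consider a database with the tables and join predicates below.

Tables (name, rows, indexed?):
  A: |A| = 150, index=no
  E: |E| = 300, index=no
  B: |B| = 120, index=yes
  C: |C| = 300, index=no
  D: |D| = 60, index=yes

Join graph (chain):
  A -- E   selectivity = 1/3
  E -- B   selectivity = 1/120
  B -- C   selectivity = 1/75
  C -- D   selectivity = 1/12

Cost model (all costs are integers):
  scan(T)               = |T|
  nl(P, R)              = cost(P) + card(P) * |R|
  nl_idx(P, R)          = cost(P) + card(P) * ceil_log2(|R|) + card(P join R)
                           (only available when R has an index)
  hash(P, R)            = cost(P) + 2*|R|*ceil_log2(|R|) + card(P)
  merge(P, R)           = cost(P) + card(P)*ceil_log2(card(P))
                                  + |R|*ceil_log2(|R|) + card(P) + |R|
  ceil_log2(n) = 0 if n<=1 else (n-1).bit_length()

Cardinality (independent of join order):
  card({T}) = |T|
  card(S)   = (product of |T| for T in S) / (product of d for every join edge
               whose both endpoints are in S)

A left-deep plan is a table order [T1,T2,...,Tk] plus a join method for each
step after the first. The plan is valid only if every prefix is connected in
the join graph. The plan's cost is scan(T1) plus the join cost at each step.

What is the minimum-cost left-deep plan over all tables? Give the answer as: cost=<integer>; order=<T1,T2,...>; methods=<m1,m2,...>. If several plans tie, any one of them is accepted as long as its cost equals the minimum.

cost=18300; order=E,B,C,D,A; methods=hash,hash,hash,hash

Selinger DP (subsets sized 1..n):
  {A}: scan cost=150, card=150
  {E}: scan cost=300, card=300
  {B}: scan cost=120, card=120
  {C}: scan cost=300, card=300
  {D}: scan cost=60, card=60
  {AE}: card=15000; try (A,hash)→3000, (E,merge)→4500, (A,merge)→4650, (E,hash)→5700, (E,nl)→45150, (A,nl)→45300; best=3000 via (A,hash)
  {BE}: card=300; try (B,hash)→2280, (B,nl_idx)→2700, (E,merge)→4080, (B,merge)→4260, (E,hash)→5640, (E,nl)→36120 …(+1); best=2280 via (B,hash)
  {BC}: card=480; try (B,hash)→2280, (B,nl_idx)→2880, (C,merge)→4080, (B,merge)→4260, (C,hash)→5640, (C,nl)→36120 …(+1); best=2280 via (B,hash)
  {CD}: card=1500; try (D,hash)→1320, (C,merge)→3480, (D,nl_idx)→3600, (D,merge)→3720, (C,hash)→5520, (C,nl)→18060 …(+1); best=1320 via (D,hash)
  {ABE}: card=15000; try (A,hash)→4980, (A,merge)→6630, (B,hash)→19680, (A,nl)→47280, (B,nl_idx)→123000, (B,merge)→228960 …(+1); best=4980 via (A,hash)
  {BCE}: card=1200; try (C,hash)→7980, (E,hash)→8160, (C,merge)→8280, (E,merge)→10080, (C,nl)→92280, (E,nl)→146280; best=7980 via (C,hash)
  {BCD}: card=2400; try (D,hash)→3480, (B,hash)→4500, (D,merge)→7500, (D,nl_idx)→7560, (B,nl_idx)→14220, (B,merge)→20280 …(+2); best=3480 via (D,hash)
  {ABCE}: card=60000; try (A,hash)→11580, (A,merge)→23730, (C,hash)→25380, (A,nl)→187980, (C,merge)→232980, (C,nl)→4504980; best=11580 via (A,hash)
  {BCDE}: card=6000; try (D,hash)→9900, (E,hash)→11280, (D,nl_idx)→21180, (D,merge)→22800, (E,merge)→37680, (D,nl)→79980 …(+1); best=9900 via (D,hash)
  {ABCDE}: card=300000; try (A,hash)→18300, (D,hash)→72300, (A,merge)→95250, (D,nl_idx)→671580, (A,nl)→909900, (D,merge)→1032000 …(+1); best=18300 via (A,hash)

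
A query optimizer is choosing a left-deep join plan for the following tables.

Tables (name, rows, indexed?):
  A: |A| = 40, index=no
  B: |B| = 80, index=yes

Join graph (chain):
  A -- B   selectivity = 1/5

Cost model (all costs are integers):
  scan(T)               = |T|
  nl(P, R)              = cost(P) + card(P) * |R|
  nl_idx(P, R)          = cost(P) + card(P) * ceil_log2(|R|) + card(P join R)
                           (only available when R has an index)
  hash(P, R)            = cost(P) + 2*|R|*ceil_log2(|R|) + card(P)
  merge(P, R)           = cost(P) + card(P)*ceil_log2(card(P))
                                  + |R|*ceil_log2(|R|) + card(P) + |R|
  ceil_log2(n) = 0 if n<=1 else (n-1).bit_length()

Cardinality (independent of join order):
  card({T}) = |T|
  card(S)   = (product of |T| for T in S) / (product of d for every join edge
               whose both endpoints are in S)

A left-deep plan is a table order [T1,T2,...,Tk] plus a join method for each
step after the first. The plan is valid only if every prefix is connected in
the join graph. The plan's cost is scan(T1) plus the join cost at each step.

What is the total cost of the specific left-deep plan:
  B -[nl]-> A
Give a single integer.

3280

step 1: scan B: cost=80, card=80
step 2: join A via nl
    card(P join A) = 80*40/(5) = 640
    cost = 80 + 80*40 = 3280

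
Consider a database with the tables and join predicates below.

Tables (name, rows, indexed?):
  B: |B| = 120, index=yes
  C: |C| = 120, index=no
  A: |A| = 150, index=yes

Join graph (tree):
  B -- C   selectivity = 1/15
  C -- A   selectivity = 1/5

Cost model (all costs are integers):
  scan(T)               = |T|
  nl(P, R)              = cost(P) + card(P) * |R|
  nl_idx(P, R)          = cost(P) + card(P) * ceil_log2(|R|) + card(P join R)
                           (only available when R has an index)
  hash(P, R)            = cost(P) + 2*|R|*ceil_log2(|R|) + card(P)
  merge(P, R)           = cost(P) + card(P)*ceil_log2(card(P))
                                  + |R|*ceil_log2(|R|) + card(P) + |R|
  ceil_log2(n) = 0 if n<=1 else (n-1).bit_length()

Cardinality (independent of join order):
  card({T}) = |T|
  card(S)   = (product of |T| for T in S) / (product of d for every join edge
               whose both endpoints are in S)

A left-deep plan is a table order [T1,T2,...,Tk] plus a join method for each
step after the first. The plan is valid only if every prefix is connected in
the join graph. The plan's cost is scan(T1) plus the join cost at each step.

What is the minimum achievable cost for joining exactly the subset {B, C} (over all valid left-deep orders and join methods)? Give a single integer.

1920

Selinger DP over subsets of {B,C}:
  {B}: scan cost=120, card=120
  {C}: scan cost=120, card=120
  {BC}: card=960; try (C,hash)→1920, (B,hash)→1920, (B,nl_idx)→1920, (C,merge)→2040, (B,merge)→2040, (C,nl)→14520 …(+1); best=1920 via (C,hash)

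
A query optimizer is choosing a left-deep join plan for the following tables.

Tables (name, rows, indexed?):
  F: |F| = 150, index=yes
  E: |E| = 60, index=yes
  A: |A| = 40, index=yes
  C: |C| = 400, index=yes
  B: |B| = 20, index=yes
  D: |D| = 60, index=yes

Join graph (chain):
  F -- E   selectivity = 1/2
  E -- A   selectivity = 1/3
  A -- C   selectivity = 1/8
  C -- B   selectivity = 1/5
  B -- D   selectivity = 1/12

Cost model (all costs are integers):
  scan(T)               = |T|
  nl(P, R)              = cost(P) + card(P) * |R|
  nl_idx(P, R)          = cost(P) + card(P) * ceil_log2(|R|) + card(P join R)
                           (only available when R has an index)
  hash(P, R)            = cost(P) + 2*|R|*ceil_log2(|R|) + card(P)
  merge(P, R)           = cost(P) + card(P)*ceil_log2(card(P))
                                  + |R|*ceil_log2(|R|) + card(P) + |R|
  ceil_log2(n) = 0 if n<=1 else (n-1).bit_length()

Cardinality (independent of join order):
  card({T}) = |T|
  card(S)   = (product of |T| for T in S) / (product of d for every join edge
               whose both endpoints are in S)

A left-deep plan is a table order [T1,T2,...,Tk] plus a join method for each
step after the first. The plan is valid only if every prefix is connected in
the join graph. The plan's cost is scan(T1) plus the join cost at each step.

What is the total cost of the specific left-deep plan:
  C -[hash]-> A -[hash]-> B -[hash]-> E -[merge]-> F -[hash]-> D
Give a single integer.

step 1: scan C: cost=400, card=400
step 2: join A via hash
    card(P join A) = 400*40/(8) = 2000
    cost = 400 + 2*40*6 + 400 = 1280
step 3: join B via hash
    card(P join B) = 2000*20/(5) = 8000
    cost = 1280 + 2*20*5 + 2000 = 3480
step 4: join E via hash
    card(P join E) = 8000*60/(3) = 160000
    cost = 3480 + 2*60*6 + 8000 = 12200
step 5: join F via merge
    card(P join F) = 160000*150/(2) = 12000000
    cost = 12200 + 160000*18 + 150*8 + 160000 + 150 = 3053550
step 6: join D via hash
    card(P join D) = 12000000*60/(12) = 60000000
    cost = 3053550 + 2*60*6 + 12000000 = 15054270

15054270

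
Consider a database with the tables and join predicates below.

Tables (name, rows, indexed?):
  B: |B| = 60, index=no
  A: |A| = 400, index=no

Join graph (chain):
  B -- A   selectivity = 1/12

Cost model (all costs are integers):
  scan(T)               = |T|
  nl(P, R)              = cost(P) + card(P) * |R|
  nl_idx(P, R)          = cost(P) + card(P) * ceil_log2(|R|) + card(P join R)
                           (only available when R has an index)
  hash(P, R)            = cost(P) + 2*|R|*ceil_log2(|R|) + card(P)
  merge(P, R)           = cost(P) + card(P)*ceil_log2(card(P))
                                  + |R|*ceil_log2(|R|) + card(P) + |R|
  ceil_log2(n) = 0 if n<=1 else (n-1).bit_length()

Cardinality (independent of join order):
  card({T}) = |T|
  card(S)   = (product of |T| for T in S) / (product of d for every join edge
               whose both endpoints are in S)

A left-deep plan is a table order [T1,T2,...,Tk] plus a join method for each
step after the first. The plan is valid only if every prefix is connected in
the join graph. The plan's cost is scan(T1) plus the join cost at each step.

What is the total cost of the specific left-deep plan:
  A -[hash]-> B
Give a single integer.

1520

step 1: scan A: cost=400, card=400
step 2: join B via hash
    card(P join B) = 400*60/(12) = 2000
    cost = 400 + 2*60*6 + 400 = 1520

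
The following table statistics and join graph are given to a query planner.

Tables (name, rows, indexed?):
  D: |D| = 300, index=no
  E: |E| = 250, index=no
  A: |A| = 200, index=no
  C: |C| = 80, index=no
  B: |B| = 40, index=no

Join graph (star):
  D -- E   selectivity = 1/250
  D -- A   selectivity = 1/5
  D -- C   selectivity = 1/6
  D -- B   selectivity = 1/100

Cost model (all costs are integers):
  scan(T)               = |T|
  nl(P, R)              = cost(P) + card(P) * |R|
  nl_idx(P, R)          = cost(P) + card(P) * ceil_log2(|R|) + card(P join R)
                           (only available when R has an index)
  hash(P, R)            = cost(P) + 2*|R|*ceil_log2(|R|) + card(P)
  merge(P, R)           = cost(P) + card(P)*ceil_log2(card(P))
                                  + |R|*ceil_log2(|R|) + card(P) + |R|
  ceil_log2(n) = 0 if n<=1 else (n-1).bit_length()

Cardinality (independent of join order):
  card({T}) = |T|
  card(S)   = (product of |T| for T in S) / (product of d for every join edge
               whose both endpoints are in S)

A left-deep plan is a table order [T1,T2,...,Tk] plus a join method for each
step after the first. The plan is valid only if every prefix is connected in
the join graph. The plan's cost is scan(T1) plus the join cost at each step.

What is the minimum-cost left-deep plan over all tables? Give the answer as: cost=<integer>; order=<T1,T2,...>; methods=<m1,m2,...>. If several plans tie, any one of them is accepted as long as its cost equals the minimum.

Selinger DP (subsets sized 1..n):
  {D}: scan cost=300, card=300
  {E}: scan cost=250, card=250
  {A}: scan cost=200, card=200
  {C}: scan cost=80, card=80
  {B}: scan cost=40, card=40
  {DE}: card=300; try (E,hash)→4600, (D,merge)→5500, (E,merge)→5550, (D,hash)→5900, (D,nl)→75250, (E,nl)→75300; best=4600 via (E,hash)
  {AD}: card=12000; try (A,hash)→3800, (D,merge)→5000, (A,merge)→5100, (D,hash)→5800, (D,nl)→60200, (A,nl)→60300; best=3800 via (A,hash)
  {CD}: card=4000; try (C,hash)→1720, (D,merge)→3720, (C,merge)→3940, (D,hash)→5560, (D,nl)→24080, (C,nl)→24300; best=1720 via (C,hash)
  {BD}: card=120; try (B,hash)→1080, (D,merge)→3320, (B,merge)→3580, (D,hash)→5480, (D,nl)→12040, (B,nl)→12300; best=1080 via (B,hash)
  {ADE}: card=12000; try (A,hash)→8100, (A,merge)→9400, (E,hash)→19800, (A,nl)→64600, (E,merge)→186050, (E,nl)→3003800; best=8100 via (A,hash)
  {CDE}: card=4000; try (C,hash)→6020, (C,merge)→8240, (E,hash)→9720, (C,nl)→28600, (E,merge)→55970, (E,nl)→1001720; best=6020 via (C,hash)
  {BDE}: card=120; try (E,merge)→4290, (E,hash)→5200, (B,hash)→5380, (B,merge)→7880, (B,nl)→16600, (E,nl)→31080; best=4290 via (E,merge)
  {ACD}: card=160000; try (A,hash)→8920, (C,hash)→16920, (A,merge)→55520, (C,merge)→184440, (A,nl)→801720, (C,nl)→963800; best=8920 via (A,hash)
  {ABD}: card=4800; try (A,merge)→3840, (A,hash)→4400, (B,hash)→16280, (A,nl)→25080, (B,merge)→184080, (B,nl)→483800; best=3840 via (A,merge)
  {BCD}: card=1600; try (C,hash)→2320, (C,merge)→2680, (B,hash)→6200, (C,nl)→10680, (B,merge)→54000, (B,nl)→161720; best=2320 via (C,hash)
  {ACDE}: card=160000; try (A,hash)→13220, (C,hash)→21220, (A,merge)→59820, (E,hash)→172920, (C,merge)→188740, (A,nl)→806020 …(+3); best=13220 via (A,hash)
  {ABDE}: card=4800; try (A,merge)→7050, (A,hash)→7610, (E,hash)→12640, (B,hash)→20580, (A,nl)→28290, (E,merge)→73290 …(+3); best=7050 via (A,merge)
  {BCDE}: card=1600; try (C,hash)→5530, (C,merge)→5890, (E,hash)→7920, (B,hash)→10500, (C,nl)→13890, (E,merge)→23770 …(+3); best=5530 via (C,hash)
  {ABCD}: card=64000; try (A,hash)→7120, (C,hash)→9760, (A,merge)→23320, (C,merge)→71680, (B,hash)→169400, (A,nl)→322320 …(+3); best=7120 via (A,hash)
  {ABCDE}: card=64000; try (A,hash)→10330, (C,hash)→12970, (A,merge)→26530, (C,merge)→74890, (E,hash)→75120, (B,hash)→173700 …(+6); best=10330 via (A,hash)

cost=10330; order=D,B,E,C,A; methods=hash,merge,hash,hash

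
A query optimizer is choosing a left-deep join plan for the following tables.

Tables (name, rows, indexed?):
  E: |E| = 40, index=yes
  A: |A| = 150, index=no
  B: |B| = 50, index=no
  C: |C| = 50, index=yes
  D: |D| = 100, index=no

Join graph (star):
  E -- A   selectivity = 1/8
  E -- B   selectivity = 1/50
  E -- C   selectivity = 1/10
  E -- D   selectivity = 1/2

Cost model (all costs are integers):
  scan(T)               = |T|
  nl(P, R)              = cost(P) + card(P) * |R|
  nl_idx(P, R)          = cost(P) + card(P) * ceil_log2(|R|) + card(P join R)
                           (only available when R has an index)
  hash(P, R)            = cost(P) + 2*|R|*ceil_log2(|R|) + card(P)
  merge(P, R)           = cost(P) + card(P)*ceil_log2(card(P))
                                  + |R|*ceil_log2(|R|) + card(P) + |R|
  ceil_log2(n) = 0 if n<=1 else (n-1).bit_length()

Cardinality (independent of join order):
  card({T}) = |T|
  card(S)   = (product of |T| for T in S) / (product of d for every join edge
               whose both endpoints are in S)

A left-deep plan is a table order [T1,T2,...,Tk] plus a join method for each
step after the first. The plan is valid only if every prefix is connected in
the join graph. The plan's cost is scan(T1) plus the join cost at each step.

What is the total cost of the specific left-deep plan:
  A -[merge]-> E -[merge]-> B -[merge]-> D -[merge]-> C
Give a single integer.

step 1: scan A: cost=150, card=150
step 2: join E via merge
    card(P join E) = 150*40/(8) = 750
    cost = 150 + 150*8 + 40*6 + 150 + 40 = 1780
step 3: join B via merge
    card(P join B) = 750*50/(50) = 750
    cost = 1780 + 750*10 + 50*6 + 750 + 50 = 10380
step 4: join D via merge
    card(P join D) = 750*100/(2) = 37500
    cost = 10380 + 750*10 + 100*7 + 750 + 100 = 19430
step 5: join C via merge
    card(P join C) = 37500*50/(10) = 187500
    cost = 19430 + 37500*16 + 50*6 + 37500 + 50 = 657280

657280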